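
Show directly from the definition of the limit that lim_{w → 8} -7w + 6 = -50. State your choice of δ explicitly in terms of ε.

Let ε > 0 be given. We need δ > 0 so that 0 < |w − 8| < δ implies |(-7w + 6) + 50| < ε.
|(-7w + 6) + 50| = |-7w + 56| = 7|w − 8|.
Thus it suffices that |w − 8| < ε/7.
Take δ = ε/7. If 0 < |w − 8| < δ then |(-7w + 6) + 50| = 7|w − 8| < 7·(ε/7) = ε.

δ = ε/7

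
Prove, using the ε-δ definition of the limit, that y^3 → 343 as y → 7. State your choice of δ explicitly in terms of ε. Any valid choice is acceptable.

δ = min(1, ε/169)

Fix ε > 0. We seek δ > 0 with 0 < |y − 7| < δ ⇒ |y^3 − 343| < ε.
Factor: y^3 − 343 = (y − 7)(y^2 + 7y + 49), so |y^3 − 343| = |y − 7|·|y^2 + 7y + 49|.
Impose δ ≤ 1 so that |y| < 8; then |y^2 + 7y + 49| ≤ 169.
Hence |y^3 − 343| ≤ 169|y − 7|, which is < ε once |y − 7| < ε/169.
Take δ = min(1, ε/169). If 0 < |y − 7| < δ then both bounds hold and |y^3 − 343| ≤ 169|y − 7| < 169·(ε/169) = ε.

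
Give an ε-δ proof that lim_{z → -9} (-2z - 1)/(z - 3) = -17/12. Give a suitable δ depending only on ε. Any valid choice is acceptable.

δ = min(6, (72/7)ε)

Let ε > 0. We want δ > 0 with 0 < |z + 9| < δ ⇒ |(-2z - 1)/(z - 3) + 17/12| < ε.
Combining over a common denominator, (-2z - 1)/(z - 3) + 17/12 = [(-2z - 1)·(-12) − 17·(z - 3)] / [(-12)·(z - 3)] = 7(z + 9) / ((-12)(z - 3)).
So |(-2z - 1)/(z - 3) + 17/12| = 7|z + 9| / (12·|z − 3|).
Restrict δ ≤ 6. Then |z + 9| < 6 gives |z − 3| = |(z + 9) + (-12)| ≥ 12 − 6 = 6.
Hence |(-2z - 1)/(z - 3) + 17/12| < 7|z + 9|/(12·6) = (7/72)|z + 9|, which is < ε once |z + 9| < (72/7)ε.
Take δ = min(6, (72/7)ε). Then 0 < |z + 9| < δ forces both bounds, so |(-2z - 1)/(z - 3) + 17/12| < ε.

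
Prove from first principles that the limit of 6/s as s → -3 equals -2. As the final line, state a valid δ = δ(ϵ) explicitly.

Fix ϵ > 0. We seek δ > 0 such that 0 < |s + 3| < δ implies |6/s + 2| < ϵ.
|6/s + 2| = 6·|-3 − s|/(3·|s|) = 6|s + 3|/(3|s|).
Require δ ≤ 3/2 so that |s| > 3 − 3/2 = 3/2, hence 3|s| > 9/2.
Then |6/s + 2| < 6|s + 3|/(9/2), which is < ϵ when |s + 3| < (3/4)ϵ.
Take δ = min(3/2, (3/4)ϵ). Then 0 < |s + 3| < δ gives both |s + 3| < 3/2 and |s + 3| < (3/4)ϵ, so |6/s + 2| < ϵ.

δ = min(3/2, (3/4)ϵ)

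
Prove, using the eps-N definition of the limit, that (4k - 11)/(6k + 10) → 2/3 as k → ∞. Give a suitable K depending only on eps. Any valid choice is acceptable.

Let eps > 0 be given. For k ≥ 1, |(4k - 11)/(6k + 10) − (2/3)| = |-106|/(6(6k + 10)) = 106/(6(6k + 10)).
Since 6k + 10 ≥ 6k for k ≥ 1, this is ≤ 106/(6·6k) = (53/18)/k.
So |(4k - 11)/(6k + 10) − (2/3)| < eps whenever k > (53/18)/eps.
Take K = (53/18)/eps. If k > K then |(4k - 11)/(6k + 10) − (2/3)| ≤ (53/18)/k < eps.

K = (53/18)/eps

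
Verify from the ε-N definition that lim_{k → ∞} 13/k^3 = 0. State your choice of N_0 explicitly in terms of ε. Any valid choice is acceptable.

Suppose ε > 0. For k ≥ 1, |13/k^3 − 0| = 13/k^3.
13/k^3 < ε ⇔ k^3 > 13/ε ⇔ k > (13/ε)^{1/3}.
Take N_0 = (13/ε)^{1/3}. Then k > N_0 implies 13/k^3 < ε.

N_0 = (13/ε)^{1/3}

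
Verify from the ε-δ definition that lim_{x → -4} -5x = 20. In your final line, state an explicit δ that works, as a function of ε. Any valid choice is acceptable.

δ = ε/5

Let ε > 0. We need δ > 0 so that 0 < |x + 4| < δ implies |(-5x) − 20| < ε.
|(-5x) − 20| = |-5x - 20| = 5|x + 4|.
So 5|x + 4| < ε exactly when |x + 4| < ε/5.
Take δ = ε/5. If 0 < |x + 4| < δ then |(-5x) − 20| = 5|x + 4| < 5·(ε/5) = ε.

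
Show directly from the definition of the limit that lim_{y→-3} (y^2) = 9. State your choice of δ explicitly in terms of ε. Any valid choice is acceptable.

δ = min(2, ε/8)

Let ε > 0 be given. We seek δ > 0 with 0 < |y + 3| < δ ⇒ |y^2 − 9| < ε.
Factor: y^2 − 9 = (y + 3)(y - 3), so |y^2 − 9| = |y + 3|·|y - 3|.
Restrict δ ≤ 2. Then |y + 3| < 2 gives |y| < 5, so by the triangle inequality |y - 3| ≤ 5 + 3 = 8.
Hence |y^2 − 9| ≤ 8|y + 3|, which is < ε once |y + 3| < ε/8.
Take δ = min(2, ε/8). If 0 < |y + 3| < δ then both bounds hold and |y^2 − 9| ≤ 8|y + 3| < 8·(ε/8) = ε.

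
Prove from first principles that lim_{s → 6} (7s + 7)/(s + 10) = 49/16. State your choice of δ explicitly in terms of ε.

δ = min(8, (128/63)ε)

Let ε > 0 be given. We want δ > 0 with 0 < |s − 6| < δ ⇒ |(7s + 7)/(s + 10) − (49/16)| < ε.
Combining over a common denominator, (7s + 7)/(s + 10) − (49/16) = [(7s + 7)·16 − 49·(s + 10)] / [16·(s + 10)] = 63(s − 6) / (16(s + 10)).
So |(7s + 7)/(s + 10) − (49/16)| = 63|s − 6| / (16·|s + 10|).
Restrict δ ≤ 8. Then |s − 6| < 8 gives |s + 10| = |(s − 6) + 16| ≥ 16 − 8 = 8.
Hence |(7s + 7)/(s + 10) − (49/16)| < 63|s − 6|/(16·8) = (63/128)|s − 6|, which is < ε once |s − 6| < (128/63)ε.
Take δ = min(8, (128/63)ε). Then 0 < |s − 6| < δ forces both bounds, so |(7s + 7)/(s + 10) − (49/16)| < ε.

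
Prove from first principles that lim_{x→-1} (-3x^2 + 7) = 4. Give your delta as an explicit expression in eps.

delta = min(1, eps/9)

Let eps > 0. We want delta > 0 such that 0 < |x + 1| < delta implies |(-3x^2 + 7) − 4| < eps.
(-3x^2 + 7) − 4 = -3x^2 + 3 = (x + 1)(-3x + 3).
So |(-3x^2 + 7) − 4| = |x + 1|·|-3x + 3|.
Require delta ≤ 1. Then |x + 1| < 1 gives |x| < 2, and by the triangle inequality |-3x + 3| ≤ 3·2 + 3 = 9.
Hence |(-3x^2 + 7) − 4| ≤ 9|x + 1| < eps provided |x + 1| < eps/9.
Take delta = min(1, eps/9). Then 0 < |x + 1| < delta gives both |x + 1| < 1 and |x + 1| < eps/9, so |(-3x^2 + 7) − 4| < eps.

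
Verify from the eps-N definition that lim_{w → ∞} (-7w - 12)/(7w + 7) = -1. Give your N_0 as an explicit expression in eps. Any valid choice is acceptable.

Let eps > 0 be given. We seek N_0 > 0 such that w > N_0 implies |(-7w - 12)/(7w + 7) + 1| < eps.
(-7w - 12)/(7w + 7) + 1 = (7(-7w - 12) − (-7)(7w + 7)) / (7(7w + 7)) = -35/(7(7w + 7)).
For w > 0 we have 7w + 7 > 7w, so |(-7w - 12)/(7w + 7) + 1| = 35/(7(7w + 7)) < 35/(7·7w) = (5/7)/w.
Thus |(-7w - 12)/(7w + 7) + 1| < eps whenever w > (5/7)/eps.
Take N_0 = (5/7)/eps. If w > N_0 then |(-7w - 12)/(7w + 7) + 1| < (5/7)/w < eps.

N_0 = (5/7)/eps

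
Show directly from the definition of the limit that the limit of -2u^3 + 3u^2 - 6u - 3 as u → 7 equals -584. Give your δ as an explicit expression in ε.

Suppose ε > 0. We want δ > 0 such that 0 < |u − 7| < δ implies |(-2u^3 + 3u^2 - 6u - 3) + 584| < ε.
(-2u^3 + 3u^2 - 6u - 3) + 584 = -2u^3 + 3u^2 - 6u + 581 = (u − 7)(-2u^2 - 11u - 83).
So |(-2u^3 + 3u^2 - 6u - 3) + 584| = |u − 7|·|-2u^2 - 11u - 83|.
Assume first that |u − 7| < 2, so |u| < 9. Then |-2u^2 - 11u - 83| ≤ 2·9^2 + 11·9 + 83 = 344.
Hence |(-2u^3 + 3u^2 - 6u - 3) + 584| ≤ 344|u − 7| < ε provided |u − 7| < ε/344.
Take δ = min(2, ε/344). Then 0 < |u − 7| < δ gives both |u − 7| < 2 and |u − 7| < ε/344, so |(-2u^3 + 3u^2 - 6u - 3) + 584| < ε.

δ = min(2, ε/344)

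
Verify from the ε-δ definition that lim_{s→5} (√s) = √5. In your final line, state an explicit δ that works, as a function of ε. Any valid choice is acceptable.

Let ε > 0. We want δ > 0 such that 0 < |s − 5| < δ implies |√s − √5| < ε.
Multiplying by the conjugate, |√s − √5| = |s − 5|/(√s + √5).
Restrict δ ≤ 5 so that |s − 5| < 5 forces s > 0, and then √s + √5 > √5.
Hence |√s − √5| < |s − 5|/√5, which is < ε once |s − 5| < √5·ε.
Take δ = min(5, √5·ε). If 0 < |s − 5| < δ then s > 0 and |√s − √5| < |s − 5|/√5 < ε.

δ = min(5, √5·ε)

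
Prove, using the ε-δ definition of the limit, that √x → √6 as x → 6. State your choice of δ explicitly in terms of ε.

δ = min(6, √6·ε)

Let ε > 0. We want δ > 0 such that 0 < |x − 6| < δ implies |√x − √6| < ε.
Multiplying by the conjugate, |√x − √6| = |x − 6|/(√x + √6).
Restrict δ ≤ 6 so that |x − 6| < 6 forces x > 0, and then √x + √6 > √6.
Hence |√x − √6| < |x − 6|/√6, which is < ε once |x − 6| < √6·ε.
Take δ = min(6, √6·ε). If 0 < |x − 6| < δ then x > 0 and |√x − √6| < |x − 6|/√6 < ε.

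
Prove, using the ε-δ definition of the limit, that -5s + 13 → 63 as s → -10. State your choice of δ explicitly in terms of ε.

δ = ε/5

Suppose ε > 0. We need δ > 0 so that 0 < |s + 10| < δ implies |(-5s + 13) − 63| < ε.
|(-5s + 13) − 63| = |-5s - 50| = 5|s + 10|.
Thus it suffices that |s + 10| < ε/5.
Choosing δ = ε/5 gives |(-5s + 13) − 63| = 5|s + 10| < ε whenever |s + 10| < δ.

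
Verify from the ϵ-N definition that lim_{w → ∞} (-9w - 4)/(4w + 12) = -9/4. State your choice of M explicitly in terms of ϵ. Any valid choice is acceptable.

Suppose ϵ > 0. We seek M > 0 such that w > M implies |(-9w - 4)/(4w + 12) + 9/4| < ϵ.
(-9w - 4)/(4w + 12) + 9/4 = (4(-9w - 4) − (-9)(4w + 12)) / (4(4w + 12)) = 92/(4(4w + 12)).
For w > 0 we have 4w + 12 > 4w, so |(-9w - 4)/(4w + 12) + 9/4| = 92/(4(4w + 12)) < 92/(4·4w) = (23/4)/w.
Thus |(-9w - 4)/(4w + 12) + 9/4| < ϵ whenever w > (23/4)/ϵ.
Take M = (23/4)/ϵ. If w > M then |(-9w - 4)/(4w + 12) + 9/4| < (23/4)/w < ϵ.

M = (23/4)/ϵ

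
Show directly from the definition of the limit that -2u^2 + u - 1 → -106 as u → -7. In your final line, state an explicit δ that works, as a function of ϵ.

δ = min(1, ϵ/31)

Fix ϵ > 0. We want δ > 0 such that 0 < |u + 7| < δ implies |(-2u^2 + u - 1) + 106| < ϵ.
(-2u^2 + u - 1) + 106 = -2u^2 + u + 105 = (u + 7)(-2u + 15).
So |(-2u^2 + u - 1) + 106| = |u + 7|·|-2u + 15|.
Assume first that |u + 7| < 1, so |u| < 8. Then |-2u + 15| ≤ 2·8 + 15 = 31.
Hence |(-2u^2 + u - 1) + 106| ≤ 31|u + 7| < ϵ provided |u + 7| < ϵ/31.
Take δ = min(1, ϵ/31). Then 0 < |u + 7| < δ gives both |u + 7| < 1 and |u + 7| < ϵ/31, so |(-2u^2 + u - 1) + 106| < ϵ.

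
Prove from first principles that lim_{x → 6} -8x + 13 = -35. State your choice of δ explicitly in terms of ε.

Suppose ε > 0. We need δ > 0 so that 0 < |x − 6| < δ implies |(-8x + 13) + 35| < ε.
|(-8x + 13) + 35| = |-8x + 48| = 8|x − 6|.
So 8|x − 6| < ε exactly when |x − 6| < ε/8.
Take δ = ε/8. If 0 < |x − 6| < δ then |(-8x + 13) + 35| = 8|x − 6| < 8·(ε/8) = ε.

δ = ε/8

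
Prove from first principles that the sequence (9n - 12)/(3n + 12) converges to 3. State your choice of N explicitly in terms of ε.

N = 16/ε

Let ε > 0. For n ≥ 1, |(9n - 12)/(3n + 12) − 3| = |-144|/(3(3n + 12)) = 144/(3(3n + 12)).
Since 3n + 12 ≥ 3n for n ≥ 1, this is ≤ 144/(3·3n) = 16/n.
So |(9n - 12)/(3n + 12) − 3| < ε whenever n > 16/ε.
Take N = 16/ε. If n > N then |(9n - 12)/(3n + 12) − 3| ≤ 16/n < ε.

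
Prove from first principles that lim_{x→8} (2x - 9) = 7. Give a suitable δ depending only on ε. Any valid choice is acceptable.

Fix ε > 0. We need δ > 0 so that 0 < |x − 8| < δ implies |(2x - 9) − 7| < ε.
Since (2x - 9) − 7 = 2(x − 8), we have |(2x - 9) − 7| = 2|x − 8|.
Thus it suffices that |x − 8| < ε/2.
Choosing δ = ε/2 gives |(2x - 9) − 7| = 2|x − 8| < ε whenever |x − 8| < δ.

δ = ε/2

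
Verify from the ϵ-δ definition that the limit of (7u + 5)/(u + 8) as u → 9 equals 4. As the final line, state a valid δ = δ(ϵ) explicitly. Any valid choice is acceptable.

Suppose ϵ > 0. We want δ > 0 with 0 < |u − 9| < δ ⇒ |(7u + 5)/(u + 8) − 4| < ϵ.
Combining over a common denominator, (7u + 5)/(u + 8) − 4 = [(7u + 5)·17 − 68·(u + 8)] / [17·(u + 8)] = 51(u − 9) / (17(u + 8)).
So |(7u + 5)/(u + 8) − 4| = 51|u − 9| / (17·|u + 8|).
Restrict δ ≤ 17/2. Then |u − 9| < 17/2 gives |u + 8| = |(u − 9) + 17| ≥ 17 − 17/2 = 17/2.
Hence |(7u + 5)/(u + 8) − 4| < 51|u − 9|/(17·(17/2)) = (6/17)|u − 9|, which is < ϵ once |u − 9| < (17/6)ϵ.
Take δ = min(17/2, (17/6)ϵ). Then 0 < |u − 9| < δ forces both bounds, so |(7u + 5)/(u + 8) − 4| < ϵ.

δ = min(17/2, (17/6)ϵ)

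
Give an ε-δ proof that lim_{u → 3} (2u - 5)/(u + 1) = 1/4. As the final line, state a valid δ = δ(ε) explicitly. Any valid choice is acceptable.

Let ε > 0. We want δ > 0 with 0 < |u − 3| < δ ⇒ |(2u - 5)/(u + 1) − (1/4)| < ε.
Combining over a common denominator, (2u - 5)/(u + 1) − (1/4) = [(2u - 5)·4 − 1·(u + 1)] / [4·(u + 1)] = 7(u − 3) / (4(u + 1)).
So |(2u - 5)/(u + 1) − (1/4)| = 7|u − 3| / (4·|u + 1|).
Require δ ≤ 2, so |u + 1| ≥ |4| − |u − 3| > 4 − 2 = 2.
Hence |(2u - 5)/(u + 1) − (1/4)| < 7|u − 3|/(4·2) = (7/8)|u − 3|, which is < ε once |u − 3| < (8/7)ε.
Take δ = min(2, (8/7)ε). Then 0 < |u − 3| < δ forces both bounds, so |(2u - 5)/(u + 1) − (1/4)| < ε.

δ = min(2, (8/7)ε)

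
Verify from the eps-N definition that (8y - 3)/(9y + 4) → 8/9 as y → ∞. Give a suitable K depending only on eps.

Let eps > 0. We seek K > 0 such that y > K implies |(8y - 3)/(9y + 4) − (8/9)| < eps.
(8y - 3)/(9y + 4) − (8/9) = (9(8y - 3) − 8(9y + 4)) / (9(9y + 4)) = -59/(9(9y + 4)).
For y > 0 we have 9y + 4 > 9y, so |(8y - 3)/(9y + 4) − (8/9)| = 59/(9(9y + 4)) < 59/(9·9y) = (59/81)/y.
Thus |(8y - 3)/(9y + 4) − (8/9)| < eps whenever y > (59/81)/eps.
Take K = (59/81)/eps. If y > K then |(8y - 3)/(9y + 4) − (8/9)| < (59/81)/y < eps.

K = (59/81)/eps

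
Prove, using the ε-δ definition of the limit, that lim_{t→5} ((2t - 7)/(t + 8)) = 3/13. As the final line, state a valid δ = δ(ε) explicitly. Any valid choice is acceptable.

δ = min(13/2, (169/46)ε)

Let ε > 0. We want δ > 0 with 0 < |t − 5| < δ ⇒ |(2t - 7)/(t + 8) − (3/13)| < ε.
Combining over a common denominator, (2t - 7)/(t + 8) − (3/13) = [(2t - 7)·13 − 3·(t + 8)] / [13·(t + 8)] = 23(t − 5) / (13(t + 8)).
So |(2t - 7)/(t + 8) − (3/13)| = 23|t − 5| / (13·|t + 8|).
Require δ ≤ 13/2, so |t + 8| ≥ |13| − |t − 5| > 13 − 13/2 = 13/2.
Hence |(2t - 7)/(t + 8) − (3/13)| < 23|t − 5|/(13·(13/2)) = (46/169)|t − 5|, which is < ε once |t − 5| < (169/46)ε.
Take δ = min(13/2, (169/46)ε). Then 0 < |t − 5| < δ forces both bounds, so |(2t - 7)/(t + 8) − (3/13)| < ε.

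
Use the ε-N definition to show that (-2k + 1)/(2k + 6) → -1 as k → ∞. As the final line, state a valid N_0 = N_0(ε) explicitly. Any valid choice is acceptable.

Let ε > 0 be given. For k ≥ 1, |(-2k + 1)/(2k + 6) + 1| = |14|/(2(2k + 6)) = 14/(2(2k + 6)).
Since 2k + 6 ≥ 2k for k ≥ 1, this is ≤ 14/(2·2k) = (7/2)/k.
So |(-2k + 1)/(2k + 6) + 1| < ε whenever k > (7/2)/ε.
Take N_0 = (7/2)/ε. If k > N_0 then |(-2k + 1)/(2k + 6) + 1| ≤ (7/2)/k < ε.

N_0 = (7/2)/ε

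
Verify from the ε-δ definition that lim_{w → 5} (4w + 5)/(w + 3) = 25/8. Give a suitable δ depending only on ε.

Let ε > 0 be given. We want δ > 0 with 0 < |w − 5| < δ ⇒ |(4w + 5)/(w + 3) − (25/8)| < ε.
Combining over a common denominator, (4w + 5)/(w + 3) − (25/8) = [(4w + 5)·8 − 25·(w + 3)] / [8·(w + 3)] = 7(w − 5) / (8(w + 3)).
So |(4w + 5)/(w + 3) − (25/8)| = 7|w − 5| / (8·|w + 3|).
Require δ ≤ 4, so |w + 3| ≥ |8| − |w − 5| > 8 − 4 = 4.
Hence |(4w + 5)/(w + 3) − (25/8)| < 7|w − 5|/(8·4) = (7/32)|w − 5|, which is < ε once |w − 5| < (32/7)ε.
Take δ = min(4, (32/7)ε). Then 0 < |w − 5| < δ forces both bounds, so |(4w + 5)/(w + 3) − (25/8)| < ε.

δ = min(4, (32/7)ε)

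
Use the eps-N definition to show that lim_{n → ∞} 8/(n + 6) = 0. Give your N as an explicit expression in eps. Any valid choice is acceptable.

N = 8/eps

Let eps > 0. For n ≥ 1, |8/(n + 6) − 0| = 8/(n + 6) ≤ 8/n.
We need 8/n < eps, i.e. n > 8/eps.
Take N = 8/eps. If n > N then |8/(n + 6)| ≤ 8/n < eps.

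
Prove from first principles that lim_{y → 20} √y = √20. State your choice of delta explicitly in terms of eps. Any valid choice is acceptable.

Suppose eps > 0. We want delta > 0 such that 0 < |y − 20| < delta implies |√y − √20| < eps.
Rationalise: √y − √20 = (y − 20)/(√y + √20), so |√y − √20| = |y − 20|/(√y + √20).
Restrict delta ≤ 20 so that |y − 20| < 20 forces y > 0, and then √y + √20 > √20.
Hence |√y − √20| < |y − 20|/√20, which is < eps once |y − 20| < √20·eps.
Take delta = min(20, √20·eps). If 0 < |y − 20| < delta then y > 0 and |√y − √20| < |y − 20|/√20 < eps.

delta = min(20, √20·eps)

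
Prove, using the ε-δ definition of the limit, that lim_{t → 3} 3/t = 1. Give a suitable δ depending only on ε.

δ = min(3/2, (3/2)ε)

Let ε > 0. We seek δ > 0 such that 0 < |t − 3| < δ implies |3/t − 1| < ε.
|3/t − 1| = 3·|3 − t|/(3·|t|) = 3|t − 3|/(3|t|).
Require δ ≤ 3/2 so that |t| > 3 − 3/2 = 3/2, hence 3|t| > 9/2.
Then |3/t − 1| < 3|t − 3|/(9/2), which is < ε when |t − 3| < (3/2)ε.
Take δ = min(3/2, (3/2)ε). Then 0 < |t − 3| < δ gives both |t − 3| < 3/2 and |t − 3| < (3/2)ε, so |3/t − 1| < ε.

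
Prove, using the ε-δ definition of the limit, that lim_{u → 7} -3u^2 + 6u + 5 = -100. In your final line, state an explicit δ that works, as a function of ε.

Let ε > 0. We want δ > 0 such that 0 < |u − 7| < δ implies |(-3u^2 + 6u + 5) + 100| < ε.
(-3u^2 + 6u + 5) + 100 = -3u^2 + 6u + 105 = (u − 7)(-3u - 15).
So |(-3u^2 + 6u + 5) + 100| = |u − 7|·|-3u - 15|.
Assume first that |u − 7| < 2, so |u| < 9. Then |-3u - 15| ≤ 3·9 + 15 = 42.
Hence |(-3u^2 + 6u + 5) + 100| ≤ 42|u − 7| < ε provided |u − 7| < ε/42.
Choosing δ = min(2, ε/42) ensures both conditions, hence |(-3u^2 + 6u + 5) + 100| < ε.

δ = min(2, ε/42)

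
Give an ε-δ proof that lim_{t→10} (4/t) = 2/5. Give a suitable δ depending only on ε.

δ = min(5, (25/2)ε)

Fix ε > 0. We seek δ > 0 such that 0 < |t − 10| < δ implies |4/t − (2/5)| < ε.
|4/t − (2/5)| = 4·|10 − t|/(10·|t|) = 4|t − 10|/(10|t|).
Restrict δ ≤ 5. Then |t − 10| < 5 gives |t| > 5, so 10|t| > 50.
Then |4/t − (2/5)| < 4|t − 10|/50, which is < ε when |t − 10| < (25/2)ε.
Take δ = min(5, (25/2)ε). Then 0 < |t − 10| < δ gives both |t − 10| < 5 and |t − 10| < (25/2)ε, so |4/t − (2/5)| < ε.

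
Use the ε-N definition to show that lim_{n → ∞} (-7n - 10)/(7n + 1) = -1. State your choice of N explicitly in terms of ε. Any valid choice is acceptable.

Suppose ε > 0. For n ≥ 1, |(-7n - 10)/(7n + 1) + 1| = |-63|/(7(7n + 1)) = 63/(7(7n + 1)).
Since 7n + 1 ≥ 7n for n ≥ 1, this is ≤ 63/(7·7n) = (9/7)/n.
So |(-7n - 10)/(7n + 1) + 1| < ε whenever n > (9/7)/ε.
Take N = (9/7)/ε. If n > N then |(-7n - 10)/(7n + 1) + 1| ≤ (9/7)/n < ε.

N = (9/7)/ε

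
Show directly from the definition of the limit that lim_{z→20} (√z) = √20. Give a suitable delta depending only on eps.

Let eps > 0. We want delta > 0 such that 0 < |z − 20| < delta implies |√z − √20| < eps.
Multiplying by the conjugate, |√z − √20| = |z − 20|/(√z + √20).
Restrict delta ≤ 20 so that |z − 20| < 20 forces z > 0, and then √z + √20 > √20.
Hence |√z − √20| < |z − 20|/√20, which is < eps once |z − 20| < √20·eps.
Take delta = min(20, √20·eps). If 0 < |z − 20| < delta then z > 0 and |√z − √20| < |z − 20|/√20 < eps.

delta = min(20, √20·eps)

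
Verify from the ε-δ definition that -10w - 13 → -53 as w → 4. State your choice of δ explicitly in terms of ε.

Fix ε > 0. We need δ > 0 so that 0 < |w − 4| < δ implies |(-10w - 13) + 53| < ε.
|(-10w - 13) + 53| = |-10w + 40| = 10|w − 4|.
Thus it suffices that |w − 4| < ε/10.
Choosing δ = ε/10 gives |(-10w - 13) + 53| = 10|w − 4| < ε whenever |w − 4| < δ.

δ = ε/10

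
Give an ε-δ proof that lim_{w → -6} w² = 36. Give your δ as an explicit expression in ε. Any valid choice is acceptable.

δ = min(1, ε/13)

Fix ε > 0. We seek δ > 0 with 0 < |w + 6| < δ ⇒ |w² − 36| < ε.
Factor: w² − 36 = (w + 6)(w - 6), so |w² − 36| = |w + 6|·|w - 6|.
Impose δ ≤ 1 so that |w| < 7; then |w - 6| ≤ 13.
Hence |w² − 36| ≤ 13|w + 6|, which is < ε once |w + 6| < ε/13.
Take δ = min(1, ε/13). If 0 < |w + 6| < δ then both bounds hold and |w² − 36| ≤ 13|w + 6| < 13·(ε/13) = ε.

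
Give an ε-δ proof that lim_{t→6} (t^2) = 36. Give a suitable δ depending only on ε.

Let ε > 0 be given. We seek δ > 0 with 0 < |t − 6| < δ ⇒ |t^2 − 36| < ε.
Factor: t^2 − 36 = (t − 6)(t + 6), so |t^2 − 36| = |t − 6|·|t + 6|.
Impose δ ≤ 1 so that |t| < 7; then |t + 6| ≤ 13.
Hence |t^2 − 36| ≤ 13|t − 6|, which is < ε once |t − 6| < ε/13.
Take δ = min(1, ε/13). If 0 < |t − 6| < δ then both bounds hold and |t^2 − 36| ≤ 13|t − 6| < 13·(ε/13) = ε.

δ = min(1, ε/13)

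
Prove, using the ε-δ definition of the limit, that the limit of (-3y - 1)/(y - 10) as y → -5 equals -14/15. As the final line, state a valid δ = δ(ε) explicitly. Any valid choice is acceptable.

δ = min(15/2, (225/62)ε)

Let ε > 0 be given. We want δ > 0 with 0 < |y + 5| < δ ⇒ |(-3y - 1)/(y - 10) + 14/15| < ε.
Combining over a common denominator, (-3y - 1)/(y - 10) + 14/15 = [(-3y - 1)·(-15) − 14·(y - 10)] / [(-15)·(y - 10)] = 31(y + 5) / ((-15)(y - 10)).
So |(-3y - 1)/(y - 10) + 14/15| = 31|y + 5| / (15·|y − 10|).
Restrict δ ≤ 15/2. Then |y + 5| < 15/2 gives |y − 10| = |(y + 5) + (-15)| ≥ 15 − 15/2 = 15/2.
Hence |(-3y - 1)/(y - 10) + 14/15| < 31|y + 5|/(15·(15/2)) = (62/225)|y + 5|, which is < ε once |y + 5| < (225/62)ε.
Take δ = min(15/2, (225/62)ε). Then 0 < |y + 5| < δ forces both bounds, so |(-3y - 1)/(y - 10) + 14/15| < ε.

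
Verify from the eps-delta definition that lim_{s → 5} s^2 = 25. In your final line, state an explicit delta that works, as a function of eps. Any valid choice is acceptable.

Let eps > 0. We seek delta > 0 with 0 < |s − 5| < delta ⇒ |s^2 − 25| < eps.
Factor: s^2 − 25 = (s − 5)(s + 5), so |s^2 − 25| = |s − 5|·|s + 5|.
Impose delta ≤ 1 so that |s| < 6; then |s + 5| ≤ 11.
Hence |s^2 − 25| ≤ 11|s − 5|, which is < eps once |s − 5| < eps/11.
Take delta = min(1, eps/11). If 0 < |s − 5| < delta then both bounds hold and |s^2 − 25| ≤ 11|s − 5| < 11·(eps/11) = eps.

delta = min(1, eps/11)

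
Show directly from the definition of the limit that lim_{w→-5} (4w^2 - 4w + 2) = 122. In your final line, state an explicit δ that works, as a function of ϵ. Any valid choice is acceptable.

δ = min(1, ϵ/48)

Let ϵ > 0. We want δ > 0 such that 0 < |w + 5| < δ implies |(4w^2 - 4w + 2) − 122| < ϵ.
(4w^2 - 4w + 2) − 122 = 4w^2 - 4w - 120 = (w + 5)(4w - 24).
So |(4w^2 - 4w + 2) − 122| = |w + 5|·|4w - 24|.
Assume first that |w + 5| < 1, so |w| < 6. Then |4w - 24| ≤ 4·6 + 24 = 48.
Hence |(4w^2 - 4w + 2) − 122| ≤ 48|w + 5| < ϵ provided |w + 5| < ϵ/48.
Take δ = min(1, ϵ/48). Then 0 < |w + 5| < δ gives both |w + 5| < 1 and |w + 5| < ϵ/48, so |(4w^2 - 4w + 2) − 122| < ϵ.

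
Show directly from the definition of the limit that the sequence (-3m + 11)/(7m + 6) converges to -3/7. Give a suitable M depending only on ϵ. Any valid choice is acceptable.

M = (95/49)/ϵ

Let ϵ > 0 be given. For m ≥ 1, |(-3m + 11)/(7m + 6) + 3/7| = |95|/(7(7m + 6)) = 95/(7(7m + 6)).
Since 7m + 6 ≥ 7m for m ≥ 1, this is ≤ 95/(7·7m) = (95/49)/m.
So |(-3m + 11)/(7m + 6) + 3/7| < ϵ whenever m > (95/49)/ϵ.
Take M = (95/49)/ϵ. If m > M then |(-3m + 11)/(7m + 6) + 3/7| ≤ (95/49)/m < ϵ.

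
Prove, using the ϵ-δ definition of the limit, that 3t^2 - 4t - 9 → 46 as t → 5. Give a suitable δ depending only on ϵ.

Fix ϵ > 0. We want δ > 0 such that 0 < |t − 5| < δ implies |(3t^2 - 4t - 9) − 46| < ϵ.
(3t^2 - 4t - 9) − 46 = 3t^2 - 4t - 55 = (t − 5)(3t + 11).
So |(3t^2 - 4t - 9) − 46| = |t − 5|·|3t + 11|.
Assume first that |t − 5| < 1, so |t| < 6. Then |3t + 11| ≤ 3·6 + 11 = 29.
Hence |(3t^2 - 4t - 9) − 46| ≤ 29|t − 5| < ϵ provided |t − 5| < ϵ/29.
Take δ = min(1, ϵ/29). Then 0 < |t − 5| < δ gives both |t − 5| < 1 and |t − 5| < ϵ/29, so |(3t^2 - 4t - 9) − 46| < ϵ.

δ = min(1, ϵ/29)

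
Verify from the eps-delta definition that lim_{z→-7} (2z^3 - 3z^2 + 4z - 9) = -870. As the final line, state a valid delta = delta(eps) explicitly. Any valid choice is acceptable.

Suppose eps > 0. We want delta > 0 such that 0 < |z + 7| < delta implies |(2z^3 - 3z^2 + 4z - 9) + 870| < eps.
(2z^3 - 3z^2 + 4z - 9) + 870 = 2z^3 - 3z^2 + 4z + 861 = (z + 7)(2z^2 - 17z + 123).
So |(2z^3 - 3z^2 + 4z - 9) + 870| = |z + 7|·|2z^2 - 17z + 123|.
Assume first that |z + 7| < 1, so |z| < 8. Then |2z^2 - 17z + 123| ≤ 2·8^2 + 17·8 + 123 = 387.
Hence |(2z^3 - 3z^2 + 4z - 9) + 870| ≤ 387|z + 7| < eps provided |z + 7| < eps/387.
Choosing delta = min(1, eps/387) ensures both conditions, hence |(2z^3 - 3z^2 + 4z - 9) + 870| < eps.

delta = min(1, eps/387)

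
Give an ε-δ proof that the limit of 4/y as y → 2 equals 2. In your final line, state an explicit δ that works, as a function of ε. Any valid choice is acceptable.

δ = min(1, (1/2)ε)

Let ε > 0. We seek δ > 0 such that 0 < |y − 2| < δ implies |4/y − 2| < ε.
|4/y − 2| = 4·|2 − y|/(2·|y|) = 4|y − 2|/(2|y|).
Restrict δ ≤ 1. Then |y − 2| < 1 gives |y| > 1, so 2|y| > 2.
Then |4/y − 2| < 4|y − 2|/2, which is < ε when |y − 2| < (1/2)ε.
Take δ = min(1, (1/2)ε). Then 0 < |y − 2| < δ gives both |y − 2| < 1 and |y − 2| < (1/2)ε, so |4/y − 2| < ε.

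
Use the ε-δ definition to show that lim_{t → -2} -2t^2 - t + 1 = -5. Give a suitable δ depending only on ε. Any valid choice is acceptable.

δ = min(1, ε/9)

Let ε > 0 be given. We want δ > 0 such that 0 < |t + 2| < δ implies |(-2t^2 - t + 1) + 5| < ε.
(-2t^2 - t + 1) + 5 = -2t^2 - t + 6 = (t + 2)(-2t + 3).
So |(-2t^2 - t + 1) + 5| = |t + 2|·|-2t + 3|.
Require δ ≤ 1. Then |t + 2| < 1 gives |t| < 3, and by the triangle inequality |-2t + 3| ≤ 2·3 + 3 = 9.
Hence |(-2t^2 - t + 1) + 5| ≤ 9|t + 2| < ε provided |t + 2| < ε/9.
Take δ = min(1, ε/9). Then 0 < |t + 2| < δ gives both |t + 2| < 1 and |t + 2| < ε/9, so |(-2t^2 - t + 1) + 5| < ε.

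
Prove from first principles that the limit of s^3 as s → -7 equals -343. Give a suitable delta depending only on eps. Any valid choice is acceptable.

Suppose eps > 0. We seek delta > 0 with 0 < |s + 7| < delta ⇒ |s^3 + 343| < eps.
Factor: s^3 + 343 = (s + 7)(s^2 - 7s + 49), so |s^3 + 343| = |s + 7|·|s^2 - 7s + 49|.
Restrict delta ≤ 2. Then |s + 7| < 2 gives |s| < 9, so by the triangle inequality |s^2 - 7s + 49| ≤ 9^2 + 7·9 + 49 = 193.
Hence |s^3 + 343| ≤ 193|s + 7|, which is < eps once |s + 7| < eps/193.
Take delta = min(2, eps/193). If 0 < |s + 7| < delta then both bounds hold and |s^3 + 343| ≤ 193|s + 7| < 193·(eps/193) = eps.

delta = min(2, eps/193)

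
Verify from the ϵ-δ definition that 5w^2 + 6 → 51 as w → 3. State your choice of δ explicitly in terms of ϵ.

Let ϵ > 0. We want δ > 0 such that 0 < |w − 3| < δ implies |(5w^2 + 6) − 51| < ϵ.
(5w^2 + 6) − 51 = 5w^2 - 45 = (w − 3)(5w + 15).
So |(5w^2 + 6) − 51| = |w − 3|·|5w + 15|.
Require δ ≤ 2. Then |w − 3| < 2 gives |w| < 5, and by the triangle inequality |5w + 15| ≤ 5·5 + 15 = 40.
Hence |(5w^2 + 6) − 51| ≤ 40|w − 3| < ϵ provided |w − 3| < ϵ/40.
Take δ = min(2, ϵ/40). Then 0 < |w − 3| < δ gives both |w − 3| < 2 and |w − 3| < ϵ/40, so |(5w^2 + 6) − 51| < ϵ.

δ = min(2, ϵ/40)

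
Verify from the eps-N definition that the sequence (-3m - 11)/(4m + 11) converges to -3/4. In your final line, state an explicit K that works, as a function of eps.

Let eps > 0 be given. For m ≥ 1, |(-3m - 11)/(4m + 11) + 3/4| = |-11|/(4(4m + 11)) = 11/(4(4m + 11)).
Since 4m + 11 ≥ 4m for m ≥ 1, this is ≤ 11/(4·4m) = (11/16)/m.
So |(-3m - 11)/(4m + 11) + 3/4| < eps whenever m > (11/16)/eps.
Take K = (11/16)/eps. If m > K then |(-3m - 11)/(4m + 11) + 3/4| ≤ (11/16)/m < eps.

K = (11/16)/eps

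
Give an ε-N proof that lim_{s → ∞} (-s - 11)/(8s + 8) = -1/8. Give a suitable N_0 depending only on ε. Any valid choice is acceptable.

N_0 = (5/4)/ε

Fix ε > 0. We seek N_0 > 0 such that s > N_0 implies |(-s - 11)/(8s + 8) + 1/8| < ε.
(-s - 11)/(8s + 8) + 1/8 = (8(-s - 11) − (-1)(8s + 8)) / (8(8s + 8)) = -80/(8(8s + 8)).
For s > 0 we have 8s + 8 > 8s, so |(-s - 11)/(8s + 8) + 1/8| = 80/(8(8s + 8)) < 80/(8·8s) = (5/4)/s.
Thus |(-s - 11)/(8s + 8) + 1/8| < ε whenever s > (5/4)/ε.
Take N_0 = (5/4)/ε. If s > N_0 then |(-s - 11)/(8s + 8) + 1/8| < (5/4)/s < ε.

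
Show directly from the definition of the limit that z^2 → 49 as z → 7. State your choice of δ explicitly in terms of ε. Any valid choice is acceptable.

δ = min(2, ε/16)

Let ε > 0. We seek δ > 0 with 0 < |z − 7| < δ ⇒ |z^2 − 49| < ε.
Factor: z^2 − 49 = (z − 7)(z + 7), so |z^2 − 49| = |z − 7|·|z + 7|.
Restrict δ ≤ 2. Then |z − 7| < 2 gives |z| < 9, so by the triangle inequality |z + 7| ≤ 9 + 7 = 16.
Hence |z^2 − 49| ≤ 16|z − 7|, which is < ε once |z − 7| < ε/16.
Take δ = min(2, ε/16). If 0 < |z − 7| < δ then both bounds hold and |z^2 − 49| ≤ 16|z − 7| < 16·(ε/16) = ε.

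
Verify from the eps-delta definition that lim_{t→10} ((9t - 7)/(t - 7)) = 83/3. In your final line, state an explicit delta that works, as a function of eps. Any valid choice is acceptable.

Suppose eps > 0. We want delta > 0 with 0 < |t − 10| < delta ⇒ |(9t - 7)/(t - 7) − (83/3)| < eps.
Combining over a common denominator, (9t - 7)/(t - 7) − (83/3) = [(9t - 7)·3 − 83·(t - 7)] / [3·(t - 7)] = -56(t − 10) / (3(t - 7)).
So |(9t - 7)/(t - 7) − (83/3)| = 56|t − 10| / (3·|t − 7|).
Require delta ≤ 3/2, so |t − 7| ≥ |3| − |t − 10| > 3 − 3/2 = 3/2.
Hence |(9t - 7)/(t - 7) − (83/3)| < 56|t − 10|/(3·(3/2)) = (112/9)|t − 10|, which is < eps once |t − 10| < (9/112)eps.
Take delta = min(3/2, (9/112)eps). Then 0 < |t − 10| < delta forces both bounds, so |(9t - 7)/(t - 7) − (83/3)| < eps.

delta = min(3/2, (9/112)eps)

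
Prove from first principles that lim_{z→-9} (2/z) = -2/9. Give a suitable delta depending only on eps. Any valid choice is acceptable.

delta = min(9/2, (81/4)eps)

Let eps > 0 be given. We seek delta > 0 such that 0 < |z + 9| < delta implies |2/z + 2/9| < eps.
|2/z + 2/9| = 2·|-9 − z|/(9·|z|) = 2|z + 9|/(9|z|).
Require delta ≤ 9/2 so that |z| > 9 − 9/2 = 9/2, hence 9|z| > 81/2.
Then |2/z + 2/9| < 2|z + 9|/(81/2), which is < eps when |z + 9| < (81/4)eps.
Take delta = min(9/2, (81/4)eps). Then 0 < |z + 9| < delta gives both |z + 9| < 9/2 and |z + 9| < (81/4)eps, so |2/z + 2/9| < eps.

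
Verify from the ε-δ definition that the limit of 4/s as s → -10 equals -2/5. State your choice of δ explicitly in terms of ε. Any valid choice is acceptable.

Let ε > 0 be given. We seek δ > 0 such that 0 < |s + 10| < δ implies |4/s + 2/5| < ε.
|4/s + 2/5| = 4·|-10 − s|/(10·|s|) = 4|s + 10|/(10|s|).
Require δ ≤ 5 so that |s| > 10 − 5 = 5, hence 10|s| > 50.
Then |4/s + 2/5| < 4|s + 10|/50, which is < ε when |s + 10| < (25/2)ε.
Take δ = min(5, (25/2)ε). Then 0 < |s + 10| < δ gives both |s + 10| < 5 and |s + 10| < (25/2)ε, so |4/s + 2/5| < ε.

δ = min(5, (25/2)ε)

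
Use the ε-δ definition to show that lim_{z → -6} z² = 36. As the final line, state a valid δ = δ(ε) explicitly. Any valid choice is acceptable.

δ = min(2, ε/14)

Fix ε > 0. We seek δ > 0 with 0 < |z + 6| < δ ⇒ |z² − 36| < ε.
Factor: z² − 36 = (z + 6)(z - 6), so |z² − 36| = |z + 6|·|z - 6|.
Impose δ ≤ 2 so that |z| < 8; then |z - 6| ≤ 14.
Hence |z² − 36| ≤ 14|z + 6|, which is < ε once |z + 6| < ε/14.
Take δ = min(2, ε/14). If 0 < |z + 6| < δ then both bounds hold and |z² − 36| ≤ 14|z + 6| < 14·(ε/14) = ε.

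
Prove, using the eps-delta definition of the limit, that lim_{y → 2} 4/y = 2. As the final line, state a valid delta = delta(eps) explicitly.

Let eps > 0 be given. We seek delta > 0 such that 0 < |y − 2| < delta implies |4/y − 2| < eps.
|4/y − 2| = 4·|2 − y|/(2·|y|) = 4|y − 2|/(2|y|).
Require delta ≤ 1 so that |y| > 2 − 1 = 1, hence 2|y| > 2.
Then |4/y − 2| < 4|y − 2|/2, which is < eps when |y − 2| < (1/2)eps.
Take delta = min(1, (1/2)eps). Then 0 < |y − 2| < delta gives both |y − 2| < 1 and |y − 2| < (1/2)eps, so |4/y − 2| < eps.

delta = min(1, (1/2)eps)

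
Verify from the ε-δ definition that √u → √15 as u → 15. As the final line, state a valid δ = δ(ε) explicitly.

Let ε > 0 be given. We want δ > 0 such that 0 < |u − 15| < δ implies |√u − √15| < ε.
Rationalise: √u − √15 = (u − 15)/(√u + √15), so |√u − √15| = |u − 15|/(√u + √15).
Restrict δ ≤ 15 so that |u − 15| < 15 forces u > 0, and then √u + √15 > √15.
Hence |√u − √15| < |u − 15|/√15, which is < ε once |u − 15| < √15·ε.
Take δ = min(15, √15·ε). If 0 < |u − 15| < δ then u > 0 and |√u − √15| < |u − 15|/√15 < ε.

δ = min(15, √15·ε)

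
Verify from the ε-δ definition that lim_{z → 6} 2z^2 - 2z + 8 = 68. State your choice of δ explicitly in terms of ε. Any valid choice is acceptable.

Fix ε > 0. We want δ > 0 such that 0 < |z − 6| < δ implies |(2z^2 - 2z + 8) − 68| < ε.
(2z^2 - 2z + 8) − 68 = 2z^2 - 2z - 60 = (z − 6)(2z + 10).
So |(2z^2 - 2z + 8) − 68| = |z − 6|·|2z + 10|.
Require δ ≤ 1. Then |z − 6| < 1 gives |z| < 7, and by the triangle inequality |2z + 10| ≤ 2·7 + 10 = 24.
Hence |(2z^2 - 2z + 8) − 68| ≤ 24|z − 6| < ε provided |z − 6| < ε/24.
Choosing δ = min(1, ε/24) ensures both conditions, hence |(2z^2 - 2z + 8) − 68| < ε.

δ = min(1, ε/24)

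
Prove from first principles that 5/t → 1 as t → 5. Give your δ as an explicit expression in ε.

δ = min(5/2, (5/2)ε)

Fix ε > 0. We seek δ > 0 such that 0 < |t − 5| < δ implies |5/t − 1| < ε.
|5/t − 1| = 5·|5 − t|/(5·|t|) = 5|t − 5|/(5|t|).
Restrict δ ≤ 5/2. Then |t − 5| < 5/2 gives |t| > 5/2, so 5|t| > 25/2.
Then |5/t − 1| < 5|t − 5|/(25/2), which is < ε when |t − 5| < (5/2)ε.
Take δ = min(5/2, (5/2)ε). Then 0 < |t − 5| < δ gives both |t − 5| < 5/2 and |t − 5| < (5/2)ε, so |5/t − 1| < ε.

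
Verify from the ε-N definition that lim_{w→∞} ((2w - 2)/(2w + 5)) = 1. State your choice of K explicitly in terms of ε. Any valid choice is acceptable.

Suppose ε > 0. We seek K > 0 such that w > K implies |(2w - 2)/(2w + 5) − 1| < ε.
(2w - 2)/(2w + 5) − 1 = (2(2w - 2) − 2(2w + 5)) / (2(2w + 5)) = -14/(2(2w + 5)).
For w > 0 we have 2w + 5 > 2w, so |(2w - 2)/(2w + 5) − 1| = 14/(2(2w + 5)) < 14/(2·2w) = (7/2)/w.
Thus |(2w - 2)/(2w + 5) − 1| < ε whenever w > (7/2)/ε.
Take K = (7/2)/ε. If w > K then |(2w - 2)/(2w + 5) − 1| < (7/2)/w < ε.

K = (7/2)/ε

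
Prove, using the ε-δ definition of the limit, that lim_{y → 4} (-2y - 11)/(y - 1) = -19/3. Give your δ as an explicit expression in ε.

δ = min(3/2, (9/26)ε)

Suppose ε > 0. We want δ > 0 with 0 < |y − 4| < δ ⇒ |(-2y - 11)/(y - 1) + 19/3| < ε.
Combining over a common denominator, (-2y - 11)/(y - 1) + 19/3 = [(-2y - 11)·3 − (-19)·(y - 1)] / [3·(y - 1)] = 13(y − 4) / (3(y - 1)).
So |(-2y - 11)/(y - 1) + 19/3| = 13|y − 4| / (3·|y − 1|).
Restrict δ ≤ 3/2. Then |y − 4| < 3/2 gives |y − 1| = |(y − 4) + 3| ≥ 3 − 3/2 = 3/2.
Hence |(-2y - 11)/(y - 1) + 19/3| < 13|y − 4|/(3·(3/2)) = (26/9)|y − 4|, which is < ε once |y − 4| < (9/26)ε.
Take δ = min(3/2, (9/26)ε). Then 0 < |y − 4| < δ forces both bounds, so |(-2y - 11)/(y - 1) + 19/3| < ε.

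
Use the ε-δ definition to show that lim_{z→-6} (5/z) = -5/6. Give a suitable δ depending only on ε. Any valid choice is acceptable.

δ = min(3, (18/5)ε)

Fix ε > 0. We seek δ > 0 such that 0 < |z + 6| < δ implies |5/z + 5/6| < ε.
|5/z + 5/6| = 5·|-6 − z|/(6·|z|) = 5|z + 6|/(6|z|).
Require δ ≤ 3 so that |z| > 6 − 3 = 3, hence 6|z| > 18.
Then |5/z + 5/6| < 5|z + 6|/18, which is < ε when |z + 6| < (18/5)ε.
Take δ = min(3, (18/5)ε). Then 0 < |z + 6| < δ gives both |z + 6| < 3 and |z + 6| < (18/5)ε, so |5/z + 5/6| < ε.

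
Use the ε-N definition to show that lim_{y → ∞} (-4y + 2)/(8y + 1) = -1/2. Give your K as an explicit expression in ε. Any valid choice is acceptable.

Let ε > 0 be given. We seek K > 0 such that y > K implies |(-4y + 2)/(8y + 1) + 1/2| < ε.
(-4y + 2)/(8y + 1) + 1/2 = (8(-4y + 2) − (-4)(8y + 1)) / (8(8y + 1)) = 20/(8(8y + 1)).
For y > 0 we have 8y + 1 > 8y, so |(-4y + 2)/(8y + 1) + 1/2| = 20/(8(8y + 1)) < 20/(8·8y) = (5/16)/y.
Thus |(-4y + 2)/(8y + 1) + 1/2| < ε whenever y > (5/16)/ε.
Take K = (5/16)/ε. If y > K then |(-4y + 2)/(8y + 1) + 1/2| < (5/16)/y < ε.

K = (5/16)/ε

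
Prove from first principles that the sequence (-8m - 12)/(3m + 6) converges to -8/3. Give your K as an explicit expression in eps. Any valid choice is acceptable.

Suppose eps > 0. For m ≥ 1, |(-8m - 12)/(3m + 6) + 8/3| = |12|/(3(3m + 6)) = 12/(3(3m + 6)).
Since 3m + 6 ≥ 3m for m ≥ 1, this is ≤ 12/(3·3m) = (4/3)/m.
So |(-8m - 12)/(3m + 6) + 8/3| < eps whenever m > (4/3)/eps.
Take K = (4/3)/eps. If m > K then |(-8m - 12)/(3m + 6) + 8/3| ≤ (4/3)/m < eps.

K = (4/3)/eps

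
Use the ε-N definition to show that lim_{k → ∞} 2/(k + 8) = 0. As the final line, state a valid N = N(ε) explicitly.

N = 2/ε

Let ε > 0 be given. For k ≥ 1, |2/(k + 8) − 0| = 2/(k + 8) ≤ 2/k.
We need 2/k < ε, i.e. k > 2/ε.
Take N = 2/ε. If k > N then |2/(k + 8)| ≤ 2/k < ε.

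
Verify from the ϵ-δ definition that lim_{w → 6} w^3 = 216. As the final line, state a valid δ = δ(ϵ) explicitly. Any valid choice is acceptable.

δ = min(1, ϵ/127)

Fix ϵ > 0. We seek δ > 0 with 0 < |w − 6| < δ ⇒ |w^3 − 216| < ϵ.
Factor: w^3 − 216 = (w − 6)(w^2 + 6w + 36), so |w^3 − 216| = |w − 6|·|w^2 + 6w + 36|.
Restrict δ ≤ 1. Then |w − 6| < 1 gives |w| < 7, so by the triangle inequality |w^2 + 6w + 36| ≤ 7^2 + 6·7 + 36 = 127.
Hence |w^3 − 216| ≤ 127|w − 6|, which is < ϵ once |w − 6| < ϵ/127.
Take δ = min(1, ϵ/127). If 0 < |w − 6| < δ then both bounds hold and |w^3 − 216| ≤ 127|w − 6| < 127·(ϵ/127) = ϵ.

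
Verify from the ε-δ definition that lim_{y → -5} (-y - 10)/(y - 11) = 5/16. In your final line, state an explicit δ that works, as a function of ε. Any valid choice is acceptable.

Let ε > 0. We want δ > 0 with 0 < |y + 5| < δ ⇒ |(-y - 10)/(y - 11) − (5/16)| < ε.
Combining over a common denominator, (-y - 10)/(y - 11) − (5/16) = [(-y - 10)·(-16) − (-5)·(y - 11)] / [(-16)·(y - 11)] = 21(y + 5) / ((-16)(y - 11)).
So |(-y - 10)/(y - 11) − (5/16)| = 21|y + 5| / (16·|y − 11|).
Require δ ≤ 8, so |y − 11| ≥ |-16| − |y + 5| > 16 − 8 = 8.
Hence |(-y - 10)/(y - 11) − (5/16)| < 21|y + 5|/(16·8) = (21/128)|y + 5|, which is < ε once |y + 5| < (128/21)ε.
Take δ = min(8, (128/21)ε). Then 0 < |y + 5| < δ forces both bounds, so |(-y - 10)/(y - 11) − (5/16)| < ε.

δ = min(8, (128/21)ε)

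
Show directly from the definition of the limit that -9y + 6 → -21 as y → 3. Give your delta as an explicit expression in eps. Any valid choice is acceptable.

Let eps > 0. We need delta > 0 so that 0 < |y − 3| < delta implies |(-9y + 6) + 21| < eps.
|(-9y + 6) + 21| = |-9y + 27| = 9|y − 3|.
So 9|y − 3| < eps exactly when |y − 3| < eps/9.
Take delta = eps/9. If 0 < |y − 3| < delta then |(-9y + 6) + 21| = 9|y − 3| < 9·(eps/9) = eps.

delta = eps/9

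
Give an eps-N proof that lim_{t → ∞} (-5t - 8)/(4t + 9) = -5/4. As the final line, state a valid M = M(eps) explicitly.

M = (13/16)/eps

Fix eps > 0. We seek M > 0 such that t > M implies |(-5t - 8)/(4t + 9) + 5/4| < eps.
(-5t - 8)/(4t + 9) + 5/4 = (4(-5t - 8) − (-5)(4t + 9)) / (4(4t + 9)) = 13/(4(4t + 9)).
For t > 0 we have 4t + 9 > 4t, so |(-5t - 8)/(4t + 9) + 5/4| = 13/(4(4t + 9)) < 13/(4·4t) = (13/16)/t.
Thus |(-5t - 8)/(4t + 9) + 5/4| < eps whenever t > (13/16)/eps.
Take M = (13/16)/eps. If t > M then |(-5t - 8)/(4t + 9) + 5/4| < (13/16)/t < eps.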